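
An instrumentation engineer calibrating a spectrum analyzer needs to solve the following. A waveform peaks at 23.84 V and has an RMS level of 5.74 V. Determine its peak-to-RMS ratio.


Crest factor is the ratio of peak to RMS:
CF = V_peak / V_rms
   = 23.84 / 5.74
   = 4.1533

4.1533


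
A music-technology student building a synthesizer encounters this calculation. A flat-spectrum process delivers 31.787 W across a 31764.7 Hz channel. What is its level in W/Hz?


Power spectral density:
PSD = P / BW
    = 31.787 / 31764.7
    = 0.0010007 W/Hz

0.0010007 W/Hz


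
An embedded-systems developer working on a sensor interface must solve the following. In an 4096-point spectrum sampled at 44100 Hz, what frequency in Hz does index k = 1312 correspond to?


Frequency of DFT bin k:
f_k = k * fs / N
    = 1312 * 44100 / 4096
    = 57859200 / 4096
    = 14125.781 Hz

14125.781 Hz


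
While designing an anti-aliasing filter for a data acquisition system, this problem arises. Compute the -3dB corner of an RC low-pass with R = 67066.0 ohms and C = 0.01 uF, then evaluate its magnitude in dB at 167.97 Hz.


Step 1 — cutoff frequency:
fc = 1 / (2*pi*R*C)
C = 0.01 uF = 1e-08 F
fc = 1 / (2*pi*67066.0*1e-08)
   = 237.311 Hz

Step 2 — magnitude at f = 167.97 Hz:
|H(f)| = 1 / sqrt(1 + (f/fc)^2)
f/fc = 167.97 / 237.311 = 0.707805
|H| = 1 / sqrt(1 + 0.500988) = 0.8162278
|H|_dB = 20*log10(0.8162278) = -1.76 dB

fc = 237.311 Hz; |H(167.97 Hz)| = -1.76 dB


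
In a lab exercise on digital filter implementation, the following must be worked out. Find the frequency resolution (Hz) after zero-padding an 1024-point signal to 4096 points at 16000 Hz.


Frequency resolution after zero-padding:
N_padded = 1024 * 4 = 4096
df = fs / N_padded
   = 16000 / 4096
   = 3.9062 Hz

3.9062 Hz


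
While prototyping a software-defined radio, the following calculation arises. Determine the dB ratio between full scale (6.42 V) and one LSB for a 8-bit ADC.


Dynamic range from full-scale to LSB:
V_min = V_max / 2^bits = 6.42 / 2^8
DR = 20 * log10(V_max / V_min)
   = 20 * log10(2^8)
   = 20 * 8 * log10(2)
   = 48.16 dB

48.16 dB


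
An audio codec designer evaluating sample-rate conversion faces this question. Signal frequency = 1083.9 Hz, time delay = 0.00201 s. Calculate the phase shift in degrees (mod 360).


Phase shift from frequency and time delay:
phi = 360 * f * t_delay
    = 360 * 1083.9 * 0.00201
    = 784.31 degrees
    mod 360 = 64.31 degrees

64.31 degrees


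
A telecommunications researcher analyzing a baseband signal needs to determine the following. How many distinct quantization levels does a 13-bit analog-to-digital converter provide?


Number of quantization levels = 2^N
= 2^13
= 8192

8192


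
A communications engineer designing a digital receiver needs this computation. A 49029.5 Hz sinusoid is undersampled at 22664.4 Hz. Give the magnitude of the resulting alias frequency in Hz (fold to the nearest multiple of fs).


Compute the nearest integer multiple of fs to the signal:
n = round(49029.5 / 22664.4) = 2
f_alias = |49029.5 - 2 * 22664.4|
        = |49029.5 - 45328.8|
        = 3700.7 Hz

3700.7


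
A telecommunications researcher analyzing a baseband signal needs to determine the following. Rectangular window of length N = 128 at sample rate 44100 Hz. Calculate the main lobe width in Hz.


Main lobe width for a rectangular window:
Width = 2 * fs / N
      = 2 * 44100 / 128
      = 88200 / 128
      = 689.062 Hz

689.062 Hz


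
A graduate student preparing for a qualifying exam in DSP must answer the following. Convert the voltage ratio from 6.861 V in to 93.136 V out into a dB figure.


Voltage gain in dB:
G = 20 * log10(Vout / Vin)
  = 20 * log10(93.136 / 6.861)
  = 20 * log10(13.574698)
  = 20 * 1.13273
  = 22.65 dB

22.65 dB


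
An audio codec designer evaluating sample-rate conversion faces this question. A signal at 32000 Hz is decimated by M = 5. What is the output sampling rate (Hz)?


Decimation reduces the sample rate:
fs_out = fs_in / M
       = 32000 / 5
       = 6400.0 Hz

6400.0 Hz


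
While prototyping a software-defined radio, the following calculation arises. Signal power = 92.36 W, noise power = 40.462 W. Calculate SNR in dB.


SNR in decibels:
SNR = 10 * log10(Ps / Pn)
    = 10 * log10(92.36 / 40.462)
    = 10 * log10(2.2826)
    = 10 * 0.3584
    = 3.58 dB

3.58 dB


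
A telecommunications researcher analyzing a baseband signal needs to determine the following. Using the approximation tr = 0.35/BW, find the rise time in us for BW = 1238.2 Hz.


Rise time from bandwidth relationship:
tr = 0.35 / BW
   = 0.35 / 1238.2
   = 0.0002826683896 s
   = 282.6684 us

282.6684 us


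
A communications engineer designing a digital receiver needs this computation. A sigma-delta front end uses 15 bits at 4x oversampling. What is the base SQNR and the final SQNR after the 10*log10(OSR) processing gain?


Step 1 — baseline SQNR at Nyquist:
SQNR_base = 6.02*N + 1.76
          = 6.02*15 + 1.76
          = 92.06 dB

Step 2 — oversampling processing gain:
G = 10*log10(OSR) = 10*log10(4) = 6.02 dB

Step 3 — total:
SQNR_total = 92.06 + 6.02 = 98.08 dB

Base SQNR = 92.06 dB; oversampled SQNR = 98.08 dB


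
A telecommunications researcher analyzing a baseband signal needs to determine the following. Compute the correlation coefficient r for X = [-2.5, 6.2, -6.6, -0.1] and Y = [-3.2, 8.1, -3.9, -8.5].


Pearson correlation coefficient (population):
r = cov(X,Y) / (std(X) * std(Y))
Mean X = -0.75, Mean Y = -1.875
Cov(X,Y) = 19.79625
Std(X) = 4.637079, Std(Y) = 6.108345
r = 0.6989

0.6989


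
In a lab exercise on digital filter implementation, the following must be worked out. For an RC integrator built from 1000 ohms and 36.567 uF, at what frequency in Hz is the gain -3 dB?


Cutoff frequency of a first-order RC filter:
fc = 1 / (2 * pi * R * C)
C = 36.567 uF = 3.6567e-05 F
fc = 1 / (2 * pi * 1000 * 3.6567e-05)
   = 1 / 0.22975723712764
   = 4.35242 Hz

4.35242 Hz


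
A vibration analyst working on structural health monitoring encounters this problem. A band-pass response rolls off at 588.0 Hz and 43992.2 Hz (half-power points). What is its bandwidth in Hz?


Bandwidth is the difference of -3dB frequencies:
BW = f_high - f_low
   = 43992.2 - 588.0
   = 43404.2 Hz

43404.2 Hz


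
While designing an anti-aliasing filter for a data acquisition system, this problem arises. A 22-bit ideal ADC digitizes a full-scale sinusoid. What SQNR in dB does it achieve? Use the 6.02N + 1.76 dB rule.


Theoretical SNR for a full-scale sinusoid:
SNR = 6.02 * N + 1.76
    = 6.02 * 22 + 1.76
    = 132.44 + 1.76
    = 134.2 dB

134.2 dB


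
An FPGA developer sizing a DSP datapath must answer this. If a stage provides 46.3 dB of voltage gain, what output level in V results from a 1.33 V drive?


Output voltage from dB gain:
V_out = V_in * 10^(gain_dB / 20)
      = 1.33 * 10^(46.3 / 20)
      = 1.33 * 206.538016
      = 274.6956 V

274.6956 V


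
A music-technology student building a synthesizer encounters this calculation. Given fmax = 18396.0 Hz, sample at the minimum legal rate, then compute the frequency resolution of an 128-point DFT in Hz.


Step 1 — Nyquist sampling rate:
fs = 2 * fmax = 2 * 18396.0 = 36792.0 Hz

Step 2 — DFT bin spacing:
df = fs / N = 36792.0 / 128 = 287.4375 Hz

287.4375 Hz


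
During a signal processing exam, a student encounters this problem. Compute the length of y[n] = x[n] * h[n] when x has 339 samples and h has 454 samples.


Linear convolution output length:
L = N + M - 1
  = 339 + 454 - 1
  = 792 samples

792


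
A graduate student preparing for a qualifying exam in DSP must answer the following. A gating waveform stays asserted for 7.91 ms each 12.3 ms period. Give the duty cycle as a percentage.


Duty cycle as a percentage:
DC = (t_on / T) * 100
   = (7.91 / 12.3) * 100
   = 0.643089 * 100
   = 64.31 %

64.31 %


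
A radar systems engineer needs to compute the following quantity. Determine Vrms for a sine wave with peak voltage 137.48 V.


RMS voltage for a sinusoidal waveform:
V_rms = V_peak / sqrt(2)
      = 137.48 / 1.414214
      = 97.213 V

97.213 V


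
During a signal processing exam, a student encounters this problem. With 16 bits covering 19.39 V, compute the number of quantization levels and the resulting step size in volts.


Step 1 — number of quantization levels:
L = 2^N = 2^16 = 65536

Step 2 — LSB step size:
delta = Vfs / L
      = 19.39 / 65536
      = 0.00029587 V

Levels = 65536; step size = 0.00029587 V


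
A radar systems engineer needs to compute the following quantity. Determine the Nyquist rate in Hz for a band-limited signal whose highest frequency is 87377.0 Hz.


The Nyquist rate is twice the maximum frequency component.
fs_min = 2 * fmax
      = 2 * 87377.0
      = 174754.0 Hz

174754.0


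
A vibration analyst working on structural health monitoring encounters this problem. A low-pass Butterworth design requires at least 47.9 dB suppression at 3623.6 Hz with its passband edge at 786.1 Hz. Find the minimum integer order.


Butterworth filter order formula:
n = log10(10^(A/10) - 1) / (2 * log10(f_stop/f_pass))
10^(47.9/10) - 1 = 61658.5002
f_stop/f_pass = 3623.6 / 786.1 = 4.6096
n = 3.6088 -> ceil = 4

4


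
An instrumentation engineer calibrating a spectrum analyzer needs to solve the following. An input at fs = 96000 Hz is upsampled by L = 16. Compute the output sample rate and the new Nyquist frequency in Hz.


Step 1 — output sample rate after interpolation by L:
fs_out = L * fs_in = 16 * 96000 = 1536000 Hz

Step 2 — Nyquist frequency of the output stream:
f_Nyq = fs_out / 2 = 1536000 / 2 = 768000.0 Hz

fs_out = 1536000 Hz; f_Nyquist = 768000.0 Hz


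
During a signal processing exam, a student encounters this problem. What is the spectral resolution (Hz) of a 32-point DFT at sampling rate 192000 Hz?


DFT frequency resolution:
df = fs / N
   = 192000 / 32
   = 6000.0 Hz

6000.0 Hz


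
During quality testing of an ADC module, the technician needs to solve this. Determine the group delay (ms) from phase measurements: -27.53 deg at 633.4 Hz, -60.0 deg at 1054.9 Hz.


Group delay from phase difference:
tau = -d(phi)/d(omega)
d(phi) = -32.47 deg = -0.566708 rad
d(omega) = 2*pi*(1054.9 - 633.4) = 2648.3626 rad/s
tau = -(-0.566708) / 2648.3626
    = 0.214 ms

0.214 ms


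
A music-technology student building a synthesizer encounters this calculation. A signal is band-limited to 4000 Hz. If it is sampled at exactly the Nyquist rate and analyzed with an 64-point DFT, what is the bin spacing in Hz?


Step 1 — Nyquist sampling rate:
fs = 2 * fmax = 2 * 4000 = 8000 Hz

Step 2 — DFT bin spacing:
df = fs / N = 8000 / 64 = 125.0 Hz

125.0 Hz


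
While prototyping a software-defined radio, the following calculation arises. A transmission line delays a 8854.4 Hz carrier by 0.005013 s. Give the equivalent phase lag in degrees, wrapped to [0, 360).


Phase shift from frequency and time delay:
phi = 360 * f * t_delay
    = 360 * 8854.4 * 0.005013
    = 15979.36 degrees
    mod 360 = 139.36 degrees

139.36 degrees


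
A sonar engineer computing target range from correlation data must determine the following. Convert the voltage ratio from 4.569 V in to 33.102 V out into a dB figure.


Voltage gain in dB:
G = 20 * log10(Vout / Vin)
  = 20 * log10(33.102 / 4.569)
  = 20 * log10(7.244911)
  = 20 * 0.860033
  = 17.2 dB

17.2 dB


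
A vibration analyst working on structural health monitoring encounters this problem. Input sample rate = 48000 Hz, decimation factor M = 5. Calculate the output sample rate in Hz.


Decimation reduces the sample rate:
fs_out = fs_in / M
       = 48000 / 5
       = 9600.0 Hz

9600.0 Hz


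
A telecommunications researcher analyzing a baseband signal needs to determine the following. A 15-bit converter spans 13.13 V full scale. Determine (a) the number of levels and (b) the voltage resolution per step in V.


Step 1 — number of quantization levels:
L = 2^N = 2^15 = 32768

Step 2 — LSB step size:
delta = Vfs / L
      = 13.13 / 32768
      = 0.0004007 V

Levels = 32768; step size = 0.0004007 V


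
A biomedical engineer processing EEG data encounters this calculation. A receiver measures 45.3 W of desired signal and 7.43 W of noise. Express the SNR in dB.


SNR in decibels:
SNR = 10 * log10(Ps / Pn)
    = 10 * log10(45.3 / 7.43)
    = 10 * log10(6.0969)
    = 10 * 0.7851
    = 7.85 dB

7.85 dB


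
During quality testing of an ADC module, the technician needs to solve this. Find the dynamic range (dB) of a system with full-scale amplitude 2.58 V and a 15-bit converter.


Dynamic range from full-scale to LSB:
V_min = V_max / 2^bits = 2.58 / 2^15
DR = 20 * log10(V_max / V_min)
   = 20 * log10(2^15)
   = 20 * 15 * log10(2)
   = 90.31 dB

90.31 dB


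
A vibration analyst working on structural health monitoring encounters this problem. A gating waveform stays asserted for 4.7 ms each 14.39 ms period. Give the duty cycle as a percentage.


Duty cycle as a percentage:
DC = (t_on / T) * 100
   = (4.7 / 14.39) * 100
   = 0.326616 * 100
   = 32.66 %

32.66 %


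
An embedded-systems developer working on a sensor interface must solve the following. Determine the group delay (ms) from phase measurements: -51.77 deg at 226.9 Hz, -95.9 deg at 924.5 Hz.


Group delay from phase difference:
tau = -d(phi)/d(omega)
d(phi) = -44.13 deg = -0.770214 rad
d(omega) = 2*pi*(924.5 - 226.9) = 4383.1501 rad/s
tau = -(-0.770214) / 4383.1501
    = 0.1757 ms

0.1757 ms


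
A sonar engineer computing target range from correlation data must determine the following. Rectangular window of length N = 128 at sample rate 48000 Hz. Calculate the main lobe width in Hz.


Main lobe width for a rectangular window:
Width = 2 * fs / N
      = 2 * 48000 / 128
      = 96000 / 128
      = 750.0 Hz

750.0 Hz


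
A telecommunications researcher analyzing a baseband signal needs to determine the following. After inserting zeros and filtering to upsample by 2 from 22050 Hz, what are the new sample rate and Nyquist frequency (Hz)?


Step 1 — output sample rate after interpolation by L:
fs_out = L * fs_in = 2 * 22050 = 44100 Hz

Step 2 — Nyquist frequency of the output stream:
f_Nyq = fs_out / 2 = 44100 / 2 = 22050.0 Hz

fs_out = 44100 Hz; f_Nyquist = 22050.0 Hz


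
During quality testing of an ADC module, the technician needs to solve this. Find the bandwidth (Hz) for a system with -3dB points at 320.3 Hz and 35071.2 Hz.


Bandwidth is the difference of -3dB frequencies:
BW = f_high - f_low
   = 35071.2 - 320.3
   = 34750.9 Hz

34750.9 Hz


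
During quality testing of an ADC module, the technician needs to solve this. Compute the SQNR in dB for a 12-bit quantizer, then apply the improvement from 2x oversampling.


Step 1 — baseline SQNR at Nyquist:
SQNR_base = 6.02*N + 1.76
          = 6.02*12 + 1.76
          = 74.0 dB

Step 2 — oversampling processing gain:
G = 10*log10(OSR) = 10*log10(2) = 3.01 dB

Step 3 — total:
SQNR_total = 74.0 + 3.01 = 77.01 dB

Base SQNR = 74.0 dB; oversampled SQNR = 77.01 dB


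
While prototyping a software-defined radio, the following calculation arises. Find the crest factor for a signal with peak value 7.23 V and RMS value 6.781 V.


Crest factor is the ratio of peak to RMS:
CF = V_peak / V_rms
   = 7.23 / 6.781
   = 1.0662

1.0662


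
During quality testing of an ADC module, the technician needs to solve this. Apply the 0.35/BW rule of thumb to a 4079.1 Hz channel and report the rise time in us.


Rise time from bandwidth relationship:
tr = 0.35 / BW
   = 0.35 / 4079.1
   = 8.580324091e-05 s
   = 85.8032 us

85.8032 us


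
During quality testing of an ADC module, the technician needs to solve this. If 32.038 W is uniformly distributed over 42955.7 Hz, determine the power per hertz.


Power spectral density:
PSD = P / BW
    = 32.038 / 42955.7
    = 0.00074584 W/Hz

0.00074584 W/Hz


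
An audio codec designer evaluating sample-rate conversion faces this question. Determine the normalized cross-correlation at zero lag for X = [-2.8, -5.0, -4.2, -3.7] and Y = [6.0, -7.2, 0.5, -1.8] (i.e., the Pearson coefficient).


Pearson correlation coefficient (population):
r = cov(X,Y) / (std(X) * std(Y))
Mean X = -3.925, Mean Y = -0.625
Cov(X,Y) = 3.486875
Std(X) = 0.798044, Std(Y) = 4.737286
r = 0.9223

0.9223


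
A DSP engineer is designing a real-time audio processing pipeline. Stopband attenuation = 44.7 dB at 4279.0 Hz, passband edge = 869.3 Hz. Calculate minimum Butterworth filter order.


Butterworth filter order formula:
n = log10(10^(A/10) - 1) / (2 * log10(f_stop/f_pass))
10^(44.7/10) - 1 = 29511.0923
f_stop/f_pass = 4279.0 / 869.3 = 4.9224
n = 3.229 -> ceil = 4

4


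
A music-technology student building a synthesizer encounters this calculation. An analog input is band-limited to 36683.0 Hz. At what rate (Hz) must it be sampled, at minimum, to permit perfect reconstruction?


The Nyquist rate is twice the maximum frequency component.
fs_min = 2 * fmax
      = 2 * 36683.0
      = 73366.0 Hz

73366.0


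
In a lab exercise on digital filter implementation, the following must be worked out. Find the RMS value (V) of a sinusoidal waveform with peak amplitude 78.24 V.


RMS voltage for a sinusoidal waveform:
V_rms = V_peak / sqrt(2)
      = 78.24 / 1.414214
      = 55.324 V

55.324 V


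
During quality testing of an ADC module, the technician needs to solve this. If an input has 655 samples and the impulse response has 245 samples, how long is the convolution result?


Linear convolution output length:
L = N + M - 1
  = 655 + 245 - 1
  = 899 samples

899


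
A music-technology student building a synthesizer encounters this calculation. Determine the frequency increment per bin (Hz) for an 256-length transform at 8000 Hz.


DFT frequency resolution:
df = fs / N
   = 8000 / 256
   = 31.25 Hz

31.25 Hz


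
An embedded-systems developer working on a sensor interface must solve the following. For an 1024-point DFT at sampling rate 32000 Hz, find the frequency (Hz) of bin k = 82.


Frequency of DFT bin k:
f_k = k * fs / N
    = 82 * 32000 / 1024
    = 2624000 / 1024
    = 2562.5 Hz

2562.5 Hz


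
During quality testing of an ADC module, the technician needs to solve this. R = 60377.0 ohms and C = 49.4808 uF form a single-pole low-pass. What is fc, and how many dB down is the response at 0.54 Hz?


Step 1 — cutoff frequency:
fc = 1 / (2*pi*R*C)
C = 49.4808 uF = 4.94808e-05 F
fc = 1 / (2*pi*60377.0*4.94808e-05)
   = 0.0532736 Hz

Step 2 — magnitude at f = 0.54 Hz:
|H(f)| = 1 / sqrt(1 + (f/fc)^2)
f/fc = 0.54 / 0.0532736 = 10.136353
|H| = 1 / sqrt(1 + 102.745652) = 0.0981782
|H|_dB = 20*log10(0.0981782) = -20.16 dB

fc = 0.0532736 Hz; |H(0.54 Hz)| = -20.16 dB


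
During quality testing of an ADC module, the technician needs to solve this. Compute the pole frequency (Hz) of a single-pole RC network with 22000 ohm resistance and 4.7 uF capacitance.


Cutoff frequency of a first-order RC filter:
fc = 1 / (2 * pi * R * C)
C = 4.7 uF = 4.7e-06 F
fc = 1 / (2 * pi * 22000 * 4.7e-06)
   = 1 / 0.64968136076237
   = 1.539216 Hz

1.539216 Hz


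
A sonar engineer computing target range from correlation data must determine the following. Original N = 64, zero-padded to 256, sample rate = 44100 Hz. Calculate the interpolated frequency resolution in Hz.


Frequency resolution after zero-padding:
N_padded = 64 * 4 = 256
df = fs / N_padded
   = 44100 / 256
   = 172.2656 Hz

172.2656 Hz


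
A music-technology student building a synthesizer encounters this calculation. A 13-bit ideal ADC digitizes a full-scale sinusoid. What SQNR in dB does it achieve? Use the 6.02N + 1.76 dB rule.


Theoretical SNR for a full-scale sinusoid:
SNR = 6.02 * N + 1.76
    = 6.02 * 13 + 1.76
    = 78.26 + 1.76
    = 80.02 dB

80.02 dB


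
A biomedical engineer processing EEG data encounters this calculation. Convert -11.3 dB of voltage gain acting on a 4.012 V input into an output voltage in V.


Output voltage from dB gain:
V_out = V_in * 10^(gain_dB / 20)
      = 4.012 * 10^(-11.3 / 20)
      = 4.012 * 0.27227
      = 1.0923 V

1.0923 V


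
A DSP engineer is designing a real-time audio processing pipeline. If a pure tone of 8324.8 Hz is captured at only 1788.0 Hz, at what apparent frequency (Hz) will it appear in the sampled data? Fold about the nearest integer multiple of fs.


Compute the nearest integer multiple of fs to the signal:
n = round(8324.8 / 1788.0) = 5
f_alias = |8324.8 - 5 * 1788.0|
        = |8324.8 - 8940.0|
        = 615.2 Hz

615.2


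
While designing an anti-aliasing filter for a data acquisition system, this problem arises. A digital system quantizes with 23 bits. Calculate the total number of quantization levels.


Number of quantization levels = 2^N
= 2^23
= 8388608

8388608


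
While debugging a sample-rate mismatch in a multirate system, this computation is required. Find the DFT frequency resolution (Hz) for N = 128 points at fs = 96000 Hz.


DFT frequency resolution:
df = fs / N
   = 96000 / 128
   = 750.0 Hz

750.0 Hz


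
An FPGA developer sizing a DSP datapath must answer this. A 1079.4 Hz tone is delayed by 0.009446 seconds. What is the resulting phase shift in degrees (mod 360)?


Phase shift from frequency and time delay:
phi = 360 * f * t_delay
    = 360 * 1079.4 * 0.009446
    = 3670.56 degrees
    mod 360 = 70.56 degrees

70.56 degrees


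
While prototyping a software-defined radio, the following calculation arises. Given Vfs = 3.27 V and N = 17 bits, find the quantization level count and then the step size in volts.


Step 1 — number of quantization levels:
L = 2^N = 2^17 = 131072

Step 2 — LSB step size:
delta = Vfs / L
      = 3.27 / 131072
      = 2.495e-05 V

Levels = 131072; step size = 2.495e-05 V


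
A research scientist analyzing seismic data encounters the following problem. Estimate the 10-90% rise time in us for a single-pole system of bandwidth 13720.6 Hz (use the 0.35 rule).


Rise time from bandwidth relationship:
tr = 0.35 / BW
   = 0.35 / 13720.6
   = 2.550908852e-05 s
   = 25.5091 us

25.5091 us


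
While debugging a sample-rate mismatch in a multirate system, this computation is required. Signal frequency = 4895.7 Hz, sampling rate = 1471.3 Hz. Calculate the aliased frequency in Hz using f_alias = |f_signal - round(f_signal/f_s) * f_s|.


Compute the nearest integer multiple of fs to the signal:
n = round(4895.7 / 1471.3) = 3
f_alias = |4895.7 - 3 * 1471.3|
        = |4895.7 - 4413.9|
        = 481.8 Hz

481.8


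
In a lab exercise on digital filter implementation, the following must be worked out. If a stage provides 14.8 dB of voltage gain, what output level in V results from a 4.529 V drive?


Output voltage from dB gain:
V_out = V_in * 10^(gain_dB / 20)
      = 4.529 * 10^(14.8 / 20)
      = 4.529 * 5.495409
      = 24.8887 V

24.8887 V


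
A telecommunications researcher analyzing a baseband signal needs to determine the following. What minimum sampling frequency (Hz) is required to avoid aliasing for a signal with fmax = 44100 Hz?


The Nyquist rate is twice the maximum frequency component.
fs_min = 2 * fmax
      = 2 * 44100
      = 88200 Hz

88200


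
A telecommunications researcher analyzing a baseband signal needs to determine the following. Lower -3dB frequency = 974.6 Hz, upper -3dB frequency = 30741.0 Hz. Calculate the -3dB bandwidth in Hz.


Bandwidth is the difference of -3dB frequencies:
BW = f_high - f_low
   = 30741.0 - 974.6
   = 29766.4 Hz

29766.4 Hz


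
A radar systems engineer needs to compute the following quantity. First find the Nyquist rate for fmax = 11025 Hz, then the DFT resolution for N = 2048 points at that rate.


Step 1 — Nyquist sampling rate:
fs = 2 * fmax = 2 * 11025 = 22050 Hz

Step 2 — DFT bin spacing:
df = fs / N = 22050 / 2048 = 10.7666 Hz

10.7666 Hz


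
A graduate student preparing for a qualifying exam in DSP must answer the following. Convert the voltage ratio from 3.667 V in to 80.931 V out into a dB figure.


Voltage gain in dB:
G = 20 * log10(Vout / Vin)
  = 20 * log10(80.931 / 3.667)
  = 20 * log10(22.070085)
  = 20 * 1.343804
  = 26.88 dB

26.88 dB


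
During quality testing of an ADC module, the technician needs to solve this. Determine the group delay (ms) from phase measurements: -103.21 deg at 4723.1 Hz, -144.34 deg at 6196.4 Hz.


Group delay from phase difference:
tau = -d(phi)/d(omega)
d(phi) = -41.13 deg = -0.717854 rad
d(omega) = 2*pi*(6196.4 - 4723.1) = 9257.0169 rad/s
tau = -(-0.717854) / 9257.0169
    = 0.0775 ms

0.0775 ms


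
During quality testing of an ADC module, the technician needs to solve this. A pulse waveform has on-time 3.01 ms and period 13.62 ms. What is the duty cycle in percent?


Duty cycle as a percentage:
DC = (t_on / T) * 100
   = (3.01 / 13.62) * 100
   = 0.220999 * 100
   = 22.1 %

22.1 %


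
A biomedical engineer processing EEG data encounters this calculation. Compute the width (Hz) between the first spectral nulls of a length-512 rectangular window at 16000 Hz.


Main lobe width for a rectangular window:
Width = 2 * fs / N
      = 2 * 16000 / 512
      = 32000 / 512
      = 62.5 Hz

62.5 Hz


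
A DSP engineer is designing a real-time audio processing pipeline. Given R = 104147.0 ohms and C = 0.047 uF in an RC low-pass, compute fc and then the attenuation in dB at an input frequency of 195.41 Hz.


Step 1 — cutoff frequency:
fc = 1 / (2*pi*R*C)
C = 0.047 uF = 4.7e-08 F
fc = 1 / (2*pi*104147.0*4.7e-08)
   = 32.5144 Hz

Step 2 — magnitude at f = 195.41 Hz:
|H(f)| = 1 / sqrt(1 + (f/fc)^2)
f/fc = 195.41 / 32.5144 = 6.009953
|H| = 1 / sqrt(1 + 36.119535) = 0.1641341
|H|_dB = 20*log10(0.1641341) = -15.7 dB

fc = 32.5144 Hz; |H(195.41 Hz)| = -15.7 dB


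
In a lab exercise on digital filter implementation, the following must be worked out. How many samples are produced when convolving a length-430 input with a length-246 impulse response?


Linear convolution output length:
L = N + M - 1
  = 430 + 246 - 1
  = 675 samples

675


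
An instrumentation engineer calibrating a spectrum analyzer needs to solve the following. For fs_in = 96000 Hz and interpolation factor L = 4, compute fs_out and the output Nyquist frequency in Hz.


Step 1 — output sample rate after interpolation by L:
fs_out = L * fs_in = 4 * 96000 = 384000 Hz

Step 2 — Nyquist frequency of the output stream:
f_Nyq = fs_out / 2 = 384000 / 2 = 192000.0 Hz

fs_out = 384000 Hz; f_Nyquist = 192000.0 Hz


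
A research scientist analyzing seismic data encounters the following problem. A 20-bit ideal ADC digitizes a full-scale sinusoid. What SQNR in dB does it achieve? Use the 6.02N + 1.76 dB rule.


Theoretical SNR for a full-scale sinusoid:
SNR = 6.02 * N + 1.76
    = 6.02 * 20 + 1.76
    = 120.4 + 1.76
    = 122.16 dB

122.16 dB


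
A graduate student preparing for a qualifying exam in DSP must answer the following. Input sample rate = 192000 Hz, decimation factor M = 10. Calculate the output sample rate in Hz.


Decimation reduces the sample rate:
fs_out = fs_in / M
       = 192000 / 10
       = 19200.0 Hz

19200.0 Hz


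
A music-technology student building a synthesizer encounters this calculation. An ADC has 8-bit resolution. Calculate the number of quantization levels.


Number of quantization levels = 2^N
= 2^8
= 256

256


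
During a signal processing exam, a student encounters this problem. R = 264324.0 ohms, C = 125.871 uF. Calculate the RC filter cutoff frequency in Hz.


Cutoff frequency of a first-order RC filter:
fc = 1 / (2 * pi * R * C)
C = 125.871 uF = 0.000125871 F
fc = 1 / (2 * pi * 264324.0 * 0.000125871)
   = 1 / 209.04613804417
   = 0.004784 Hz

0.004784 Hz


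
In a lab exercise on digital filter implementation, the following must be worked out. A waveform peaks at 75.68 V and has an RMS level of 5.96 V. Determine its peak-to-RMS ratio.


Crest factor is the ratio of peak to RMS:
CF = V_peak / V_rms
   = 75.68 / 5.96
   = 12.698

12.698


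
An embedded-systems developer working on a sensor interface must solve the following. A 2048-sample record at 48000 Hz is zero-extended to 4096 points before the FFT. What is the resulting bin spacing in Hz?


Frequency resolution after zero-padding:
N_padded = 2048 * 2 = 4096
df = fs / N_padded
   = 48000 / 4096
   = 11.7188 Hz

11.7188 Hz


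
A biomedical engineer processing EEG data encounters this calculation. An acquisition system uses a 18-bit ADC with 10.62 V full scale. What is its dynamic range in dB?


Dynamic range from full-scale to LSB:
V_min = V_max / 2^bits = 10.62 / 2^18
DR = 20 * log10(V_max / V_min)
   = 20 * log10(2^18)
   = 20 * 18 * log10(2)
   = 108.37 dB

108.37 dB


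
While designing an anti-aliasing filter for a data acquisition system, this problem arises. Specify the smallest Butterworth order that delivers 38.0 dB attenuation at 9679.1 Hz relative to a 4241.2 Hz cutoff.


Butterworth filter order formula:
n = log10(10^(A/10) - 1) / (2 * log10(f_stop/f_pass))
10^(38.0/10) - 1 = 6308.5734
f_stop/f_pass = 9679.1 / 4241.2 = 2.2822
n = 5.302 -> ceil = 6

6


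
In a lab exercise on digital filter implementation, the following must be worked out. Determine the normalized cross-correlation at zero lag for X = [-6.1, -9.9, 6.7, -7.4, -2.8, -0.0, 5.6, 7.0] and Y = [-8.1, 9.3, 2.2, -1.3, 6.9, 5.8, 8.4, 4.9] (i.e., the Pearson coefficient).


Pearson correlation coefficient (population):
r = cov(X,Y) / (std(X) * std(Y))
Mean X = -0.8625, Mean Y = 3.5125
Cov(X,Y) = 8.494531
Std(X) = 6.296018, Std(Y) = 5.428498
r = 0.2485

0.2485


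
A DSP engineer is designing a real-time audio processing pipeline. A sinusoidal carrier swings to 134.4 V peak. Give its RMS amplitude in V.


RMS voltage for a sinusoidal waveform:
V_rms = V_peak / sqrt(2)
      = 134.4 / 1.414214
      = 95.035 V

95.035 V


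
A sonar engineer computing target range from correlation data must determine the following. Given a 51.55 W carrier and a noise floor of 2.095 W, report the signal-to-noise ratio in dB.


SNR in decibels:
SNR = 10 * log10(Ps / Pn)
    = 10 * log10(51.55 / 2.095)
    = 10 * log10(24.6062)
    = 10 * 1.391
    = 13.91 dB

13.91 dB


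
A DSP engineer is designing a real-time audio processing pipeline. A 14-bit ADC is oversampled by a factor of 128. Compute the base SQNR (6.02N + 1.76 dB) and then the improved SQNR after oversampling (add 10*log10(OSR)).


Step 1 — baseline SQNR at Nyquist:
SQNR_base = 6.02*N + 1.76
          = 6.02*14 + 1.76
          = 86.04 dB

Step 2 — oversampling processing gain:
G = 10*log10(OSR) = 10*log10(128) = 21.07 dB

Step 3 — total:
SQNR_total = 86.04 + 21.07 = 107.11 dB

Base SQNR = 86.04 dB; oversampled SQNR = 107.11 dB


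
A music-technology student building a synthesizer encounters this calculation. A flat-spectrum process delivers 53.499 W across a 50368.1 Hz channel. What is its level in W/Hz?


Power spectral density:
PSD = P / BW
    = 53.499 / 50368.1
    = 0.00106216 W/Hz

0.00106216 W/Hz


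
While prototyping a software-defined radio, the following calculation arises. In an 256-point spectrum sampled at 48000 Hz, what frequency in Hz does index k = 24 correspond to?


Frequency of DFT bin k:
f_k = k * fs / N
    = 24 * 48000 / 256
    = 1152000 / 256
    = 4500.0 Hz

4500.0 Hz


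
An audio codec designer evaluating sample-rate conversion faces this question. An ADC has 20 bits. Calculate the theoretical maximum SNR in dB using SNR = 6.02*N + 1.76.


Theoretical SNR for a full-scale sinusoid:
SNR = 6.02 * N + 1.76
    = 6.02 * 20 + 1.76
    = 120.4 + 1.76
    = 122.16 dB

122.16 dB


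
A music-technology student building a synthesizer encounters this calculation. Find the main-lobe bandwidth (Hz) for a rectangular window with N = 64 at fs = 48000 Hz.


Main lobe width for a rectangular window:
Width = 2 * fs / N
      = 2 * 48000 / 64
      = 96000 / 64
      = 1500.0 Hz

1500.0 Hz


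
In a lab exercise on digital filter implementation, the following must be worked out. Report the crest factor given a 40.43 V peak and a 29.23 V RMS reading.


Crest factor is the ratio of peak to RMS:
CF = V_peak / V_rms
   = 40.43 / 29.23
   = 1.3832

1.3832


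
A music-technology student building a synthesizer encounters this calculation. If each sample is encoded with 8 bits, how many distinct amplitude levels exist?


Number of quantization levels = 2^N
= 2^8
= 256

256


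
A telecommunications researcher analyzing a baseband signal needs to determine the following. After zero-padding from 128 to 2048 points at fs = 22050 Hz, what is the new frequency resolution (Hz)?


Frequency resolution after zero-padding:
N_padded = 128 * 16 = 2048
df = fs / N_padded
   = 22050 / 2048
   = 10.7666 Hz

10.7666 Hz


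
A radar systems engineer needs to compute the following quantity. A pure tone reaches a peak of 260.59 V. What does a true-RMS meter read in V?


RMS voltage for a sinusoidal waveform:
V_rms = V_peak / sqrt(2)
      = 260.59 / 1.414214
      = 184.265 V

184.265 V


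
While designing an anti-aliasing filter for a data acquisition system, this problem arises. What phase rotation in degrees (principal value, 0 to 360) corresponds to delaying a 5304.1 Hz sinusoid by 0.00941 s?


Phase shift from frequency and time delay:
phi = 360 * f * t_delay
    = 360 * 5304.1 * 0.00941
    = 17968.17 degrees
    mod 360 = 328.17 degrees

328.17 degrees


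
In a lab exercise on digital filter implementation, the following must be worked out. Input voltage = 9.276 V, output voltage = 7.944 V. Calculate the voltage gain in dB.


Voltage gain in dB:
G = 20 * log10(Vout / Vin)
  = 20 * log10(7.944 / 9.276)
  = 20 * log10(0.856404)
  = 20 * -0.067322
  = -1.35 dB

-1.35 dB


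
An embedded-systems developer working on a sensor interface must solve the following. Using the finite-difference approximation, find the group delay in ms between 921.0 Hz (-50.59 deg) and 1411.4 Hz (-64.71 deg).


Group delay from phase difference:
tau = -d(phi)/d(omega)
d(phi) = -14.12 deg = -0.24644 rad
d(omega) = 2*pi*(1411.4 - 921.0) = 3081.2741 rad/s
tau = -(-0.24644) / 3081.2741
    = 0.08 ms

0.08 ms


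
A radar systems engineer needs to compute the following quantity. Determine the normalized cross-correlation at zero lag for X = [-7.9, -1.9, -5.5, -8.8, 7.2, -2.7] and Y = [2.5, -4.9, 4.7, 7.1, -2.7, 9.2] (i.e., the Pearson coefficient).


Pearson correlation coefficient (population):
r = cov(X,Y) / (std(X) * std(Y))
Mean X = -3.2667, Mean Y = 2.65
Cov(X,Y) = -15.185
Std(X) = 5.304296, Std(Y) = 5.042404
r = -0.5677

-0.5677


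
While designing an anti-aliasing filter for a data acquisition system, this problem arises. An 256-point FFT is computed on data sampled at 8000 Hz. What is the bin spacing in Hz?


DFT frequency resolution:
df = fs / N
   = 8000 / 256
   = 31.25 Hz

31.25 Hz


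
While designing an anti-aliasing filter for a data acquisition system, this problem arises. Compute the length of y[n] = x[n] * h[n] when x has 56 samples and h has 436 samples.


Linear convolution output length:
L = N + M - 1
  = 56 + 436 - 1
  = 491 samples

491


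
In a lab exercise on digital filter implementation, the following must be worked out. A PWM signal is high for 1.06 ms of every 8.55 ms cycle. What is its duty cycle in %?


Duty cycle as a percentage:
DC = (t_on / T) * 100
   = (1.06 / 8.55) * 100
   = 0.123977 * 100
   = 12.4 %

12.4 %


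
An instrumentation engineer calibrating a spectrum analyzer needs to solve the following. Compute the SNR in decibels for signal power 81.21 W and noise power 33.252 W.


SNR in decibels:
SNR = 10 * log10(Ps / Pn)
    = 10 * log10(81.21 / 33.252)
    = 10 * log10(2.4423)
    = 10 * 0.3878
    = 3.88 dB

3.88 dB


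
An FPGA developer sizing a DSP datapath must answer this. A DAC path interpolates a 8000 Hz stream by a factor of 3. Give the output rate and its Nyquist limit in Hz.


Step 1 — output sample rate after interpolation by L:
fs_out = L * fs_in = 3 * 8000 = 24000 Hz

Step 2 — Nyquist frequency of the output stream:
f_Nyq = fs_out / 2 = 24000 / 2 = 12000.0 Hz

fs_out = 24000 Hz; f_Nyquist = 12000.0 Hz


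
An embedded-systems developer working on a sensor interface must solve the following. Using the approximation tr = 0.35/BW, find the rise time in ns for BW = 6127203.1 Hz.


Rise time from bandwidth relationship:
tr = 0.35 / BW
   = 0.35 / 6127203.1
   = 5.712231083e-08 s
   = 57.1223 ns

57.1223 ns


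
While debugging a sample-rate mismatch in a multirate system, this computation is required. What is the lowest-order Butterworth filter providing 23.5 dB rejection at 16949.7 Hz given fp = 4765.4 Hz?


Butterworth filter order formula:
n = log10(10^(A/10) - 1) / (2 * log10(f_stop/f_pass))
10^(23.5/10) - 1 = 222.8721
f_stop/f_pass = 16949.7 / 4765.4 = 3.5568
n = 2.1305 -> ceil = 3

3


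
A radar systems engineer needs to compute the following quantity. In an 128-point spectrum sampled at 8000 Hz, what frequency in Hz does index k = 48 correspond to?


Frequency of DFT bin k:
f_k = k * fs / N
    = 48 * 8000 / 128
    = 384000 / 128
    = 3000.0 Hz

3000.0 Hz


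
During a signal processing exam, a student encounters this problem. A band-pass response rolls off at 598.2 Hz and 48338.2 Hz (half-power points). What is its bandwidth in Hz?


Bandwidth is the difference of -3dB frequencies:
BW = f_high - f_low
   = 48338.2 - 598.2
   = 47740.0 Hz

47740.0 Hz


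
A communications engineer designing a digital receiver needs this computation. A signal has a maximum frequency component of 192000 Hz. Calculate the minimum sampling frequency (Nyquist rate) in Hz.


The Nyquist rate is twice the maximum frequency component.
fs_min = 2 * fmax
      = 2 * 192000
      = 384000 Hz

384000


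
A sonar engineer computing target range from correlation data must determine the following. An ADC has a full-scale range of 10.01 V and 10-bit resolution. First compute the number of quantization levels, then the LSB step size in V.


Step 1 — number of quantization levels:
L = 2^N = 2^10 = 1024

Step 2 — LSB step size:
delta = Vfs / L
      = 10.01 / 1024
      = 0.00977539 V

Levels = 1024; step size = 0.00977539 V


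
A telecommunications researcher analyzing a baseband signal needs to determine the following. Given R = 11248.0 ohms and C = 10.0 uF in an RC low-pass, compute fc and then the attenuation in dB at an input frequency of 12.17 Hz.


Step 1 — cutoff frequency:
fc = 1 / (2*pi*R*C)
C = 10.0 uF = 1e-05 F
fc = 1 / (2*pi*11248.0*1e-05)
   = 1.41496 Hz

Step 2 — magnitude at f = 12.17 Hz:
|H(f)| = 1 / sqrt(1 + (f/fc)^2)
f/fc = 12.17 / 1.41496 = 8.60095
|H| = 1 / sqrt(1 + 73.976341) = 0.1154883
|H|_dB = 20*log10(0.1154883) = -18.75 dB

fc = 1.41496 Hz; |H(12.17 Hz)| = -18.75 dB


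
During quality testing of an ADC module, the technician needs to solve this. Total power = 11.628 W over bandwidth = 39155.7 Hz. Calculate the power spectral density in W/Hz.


Power spectral density:
PSD = P / BW
    = 11.628 / 39155.7
    = 0.00029697 W/Hz

0.00029697 W/Hz


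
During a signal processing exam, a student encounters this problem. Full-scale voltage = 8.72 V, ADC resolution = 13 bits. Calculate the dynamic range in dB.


Dynamic range from full-scale to LSB:
V_min = V_max / 2^bits = 8.72 / 2^13
DR = 20 * log10(V_max / V_min)
   = 20 * log10(2^13)
   = 20 * 13 * log10(2)
   = 78.27 dB

78.27 dB


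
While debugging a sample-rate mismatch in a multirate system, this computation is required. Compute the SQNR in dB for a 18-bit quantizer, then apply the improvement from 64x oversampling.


Step 1 — baseline SQNR at Nyquist:
SQNR_base = 6.02*N + 1.76
          = 6.02*18 + 1.76
          = 110.12 dB

Step 2 — oversampling processing gain:
G = 10*log10(OSR) = 10*log10(64) = 18.06 dB

Step 3 — total:
SQNR_total = 110.12 + 18.06 = 128.18 dB

Base SQNR = 110.12 dB; oversampled SQNR = 128.18 dB
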